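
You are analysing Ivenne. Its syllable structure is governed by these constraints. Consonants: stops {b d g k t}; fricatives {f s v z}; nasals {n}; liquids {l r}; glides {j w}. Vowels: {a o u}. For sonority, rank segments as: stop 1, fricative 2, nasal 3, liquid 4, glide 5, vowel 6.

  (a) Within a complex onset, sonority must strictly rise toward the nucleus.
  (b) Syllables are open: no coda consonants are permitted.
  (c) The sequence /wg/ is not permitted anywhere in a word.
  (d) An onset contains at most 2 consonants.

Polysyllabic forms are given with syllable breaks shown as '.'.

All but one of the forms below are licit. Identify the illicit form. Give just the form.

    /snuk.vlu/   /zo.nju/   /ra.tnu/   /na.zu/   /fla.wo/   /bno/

/snuk.vlu/ — violates constraint (b): syllable 1 coda /k/ has 1 consonant (> 0) → illicit
/zo.nju/ — σ1 onset /z/, coda /∅/ ok; σ2 onset /nj/ (3→5 rises), coda /∅/ ok → licit
/ra.tnu/ — σ1 onset /r/, coda /∅/ ok; σ2 onset /tn/ (1→3 rises), coda /∅/ ok → licit
/na.zu/ — σ1 onset /n/, coda /∅/ ok; σ2 onset /z/, coda /∅/ ok → licit
/fla.wo/ — σ1 onset /fl/ (2→4 rises), coda /∅/ ok; σ2 onset /w/, coda /∅/ ok → licit
/bno/ — σ1 onset /bn/ (1→3 rises), coda /∅/ ok → licit

/snuk.vlu/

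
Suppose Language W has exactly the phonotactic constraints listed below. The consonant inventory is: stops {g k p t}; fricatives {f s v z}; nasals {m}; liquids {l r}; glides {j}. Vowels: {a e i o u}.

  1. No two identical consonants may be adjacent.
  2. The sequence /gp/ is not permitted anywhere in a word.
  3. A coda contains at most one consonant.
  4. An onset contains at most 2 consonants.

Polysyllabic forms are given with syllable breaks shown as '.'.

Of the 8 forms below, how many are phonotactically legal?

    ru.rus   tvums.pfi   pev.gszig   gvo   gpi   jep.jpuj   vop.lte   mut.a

ru.rus — σ1 onset /r/, coda /∅/ ok; σ2 onset /r/, coda /s/ ok → phonotactically legal
tvums.pfi — violates constraint 3: syllable 1 coda /ms/ has 2 consonants (> 1) → phonotactically illegal
pev.gszig — violates constraint 4: syllable 2 onset /gsz/ has 3 consonants (> 2) → phonotactically illegal
gvo — σ1 onset /gv/ (2C), coda /∅/ ok → phonotactically legal
gpi — violates constraint 2: contains banned sequence /gp/ → phonotactically illegal
jep.jpuj — σ1 onset /j/, coda /p/ ok; σ2 onset /jp/ (2C), coda /j/ ok → phonotactically legal
vop.lte — σ1 onset /v/, coda /p/ ok; σ2 onset /lt/ (2C), coda /∅/ ok → phonotactically legal
mut.a — σ1 onset /m/, coda /t/ ok; σ2 onset /∅/, coda /∅/ ok → phonotactically legal
Phonotactically legal: ru.rus, gvo, jep.jpuj, vop.lte, mut.a → 5.

5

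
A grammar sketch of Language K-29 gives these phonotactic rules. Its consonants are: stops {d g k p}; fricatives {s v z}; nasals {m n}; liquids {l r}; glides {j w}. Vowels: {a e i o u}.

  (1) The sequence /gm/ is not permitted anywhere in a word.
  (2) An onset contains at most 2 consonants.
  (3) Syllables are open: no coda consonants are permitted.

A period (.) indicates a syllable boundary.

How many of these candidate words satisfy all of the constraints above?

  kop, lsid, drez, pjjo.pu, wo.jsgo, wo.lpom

0

kop — violates constraint 3: syllable 1 coda /p/ has 1 consonant (> 0) → illicit
lsid — violates constraint 3: syllable 1 coda /d/ has 1 consonant (> 0) → illicit
drez — violates constraint 3: syllable 1 coda /z/ has 1 consonant (> 0) → illicit
pjjo.pu — violates constraint 2: syllable 1 onset /pjj/ has 3 consonants (> 2) → illicit
wo.jsgo — violates constraint 2: syllable 2 onset /jsg/ has 3 consonants (> 2) → illicit
wo.lpom — violates constraint 3: syllable 2 coda /m/ has 1 consonant (> 0) → illicit
No form is licit → 0.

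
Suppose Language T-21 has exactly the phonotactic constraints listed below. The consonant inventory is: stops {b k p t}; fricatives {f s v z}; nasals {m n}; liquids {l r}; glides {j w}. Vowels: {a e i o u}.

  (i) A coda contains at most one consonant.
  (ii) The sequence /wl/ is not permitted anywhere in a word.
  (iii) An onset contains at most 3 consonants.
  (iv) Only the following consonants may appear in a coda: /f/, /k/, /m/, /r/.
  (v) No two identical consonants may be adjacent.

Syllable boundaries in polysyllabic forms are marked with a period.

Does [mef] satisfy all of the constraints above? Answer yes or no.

yes

[mef] — σ1 onset /m/, coda /f/ ok → permitted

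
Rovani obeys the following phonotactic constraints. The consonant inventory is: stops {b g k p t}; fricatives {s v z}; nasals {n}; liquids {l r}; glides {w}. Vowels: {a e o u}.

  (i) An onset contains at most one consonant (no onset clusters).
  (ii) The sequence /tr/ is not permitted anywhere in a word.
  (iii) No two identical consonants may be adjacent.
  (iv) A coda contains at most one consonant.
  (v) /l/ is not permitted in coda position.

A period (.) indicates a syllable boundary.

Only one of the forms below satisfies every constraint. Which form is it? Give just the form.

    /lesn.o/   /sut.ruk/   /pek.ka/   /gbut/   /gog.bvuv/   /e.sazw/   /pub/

/lesn.o/ — violates constraint (iv): syllable 1 coda /sn/ has 2 consonants (> 1) → phonotactically illegal
/sut.ruk/ — violates constraint (ii): contains banned sequence /tr/ → phonotactically illegal
/pek.ka/ — violates constraint (iii): adjacent identical consonants /kk/ → phonotactically illegal
/gbut/ — violates constraint (i): syllable 1 onset /gb/ has 2 consonants (> 1) → phonotactically illegal
/gog.bvuv/ — violates constraint (i): syllable 2 onset /bv/ has 2 consonants (> 1) → phonotactically illegal
/e.sazw/ — violates constraint (iv): syllable 2 coda /zw/ has 2 consonants (> 1) → phonotactically illegal
/pub/ — σ1 onset /p/, coda /b/ ok → phonotactically legal

/pub/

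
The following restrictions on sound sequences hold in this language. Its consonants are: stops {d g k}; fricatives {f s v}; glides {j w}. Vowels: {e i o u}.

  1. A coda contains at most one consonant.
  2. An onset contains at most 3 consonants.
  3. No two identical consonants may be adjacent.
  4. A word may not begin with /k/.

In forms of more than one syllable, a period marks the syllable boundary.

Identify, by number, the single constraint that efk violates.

1

efk: syllable 1 coda /fk/ has 2 consonants (> 1).
This is a violation of constraint 1: "A coda contains at most one consonant."
The remaining constraints (2, 3, 4) are satisfied.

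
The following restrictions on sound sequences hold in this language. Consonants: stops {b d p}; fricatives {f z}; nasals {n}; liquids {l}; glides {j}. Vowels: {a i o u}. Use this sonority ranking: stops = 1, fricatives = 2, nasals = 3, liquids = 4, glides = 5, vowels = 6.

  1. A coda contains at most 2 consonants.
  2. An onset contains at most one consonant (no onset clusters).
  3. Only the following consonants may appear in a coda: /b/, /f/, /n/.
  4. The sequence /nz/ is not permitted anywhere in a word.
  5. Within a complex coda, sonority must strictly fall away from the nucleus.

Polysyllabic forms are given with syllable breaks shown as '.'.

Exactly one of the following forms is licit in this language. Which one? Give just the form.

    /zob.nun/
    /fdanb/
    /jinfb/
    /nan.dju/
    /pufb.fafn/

/zob.nun/

/zob.nun/ — σ1 onset /z/, coda /b/ ok; σ2 onset /n/, coda /n/ ok → licit
/fdanb/ — violates constraint 2: syllable 1 onset /fd/ has 2 consonants (> 1) → illicit
/jinfb/ — violates constraint 1: syllable 1 coda /nfb/ has 3 consonants (> 2) → illicit
/nan.dju/ — violates constraint 2: syllable 2 onset /dj/ has 2 consonants (> 1) → illicit
/pufb.fafn/ — violates constraint 5: syllable 2 coda /fn/: /f/ (fricative, 2) → /n/ (nasal, 3) does not fall → illicit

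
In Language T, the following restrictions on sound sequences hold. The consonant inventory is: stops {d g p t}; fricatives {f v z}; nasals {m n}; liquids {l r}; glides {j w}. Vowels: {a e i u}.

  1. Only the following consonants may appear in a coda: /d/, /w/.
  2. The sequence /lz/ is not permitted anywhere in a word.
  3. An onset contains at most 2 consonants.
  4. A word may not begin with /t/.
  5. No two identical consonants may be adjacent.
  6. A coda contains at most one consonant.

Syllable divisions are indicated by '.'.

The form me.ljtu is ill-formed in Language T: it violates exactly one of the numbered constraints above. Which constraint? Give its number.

me.ljtu: syllable 2 onset /ljt/ has 3 consonants (> 2).
This is a violation of constraint 3: "An onset contains at most 2 consonants."
The remaining constraints (1, 2, 4, 5, 6) are satisfied.

3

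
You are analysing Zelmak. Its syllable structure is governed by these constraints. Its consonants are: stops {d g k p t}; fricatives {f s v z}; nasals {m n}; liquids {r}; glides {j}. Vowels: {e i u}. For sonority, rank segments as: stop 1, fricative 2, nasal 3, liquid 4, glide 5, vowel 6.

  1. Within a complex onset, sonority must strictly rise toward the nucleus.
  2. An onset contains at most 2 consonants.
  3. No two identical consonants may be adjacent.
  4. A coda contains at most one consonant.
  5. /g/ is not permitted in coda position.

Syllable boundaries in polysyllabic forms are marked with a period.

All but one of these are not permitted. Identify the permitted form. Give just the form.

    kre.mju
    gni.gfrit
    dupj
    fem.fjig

kre.mju

kre.mju — σ1 onset /kr/ (1→4 rises), coda /∅/ ok; σ2 onset /mj/ (3→5 rises), coda /∅/ ok → permitted
gni.gfrit — violates constraint 2: syllable 2 onset /gfr/ has 3 consonants (> 2) → not permitted
dupj — violates constraint 4: syllable 1 coda /pj/ has 2 consonants (> 1) → not permitted
fem.fjig — violates constraint 5: syllable 2 coda contains /g/ → not permitted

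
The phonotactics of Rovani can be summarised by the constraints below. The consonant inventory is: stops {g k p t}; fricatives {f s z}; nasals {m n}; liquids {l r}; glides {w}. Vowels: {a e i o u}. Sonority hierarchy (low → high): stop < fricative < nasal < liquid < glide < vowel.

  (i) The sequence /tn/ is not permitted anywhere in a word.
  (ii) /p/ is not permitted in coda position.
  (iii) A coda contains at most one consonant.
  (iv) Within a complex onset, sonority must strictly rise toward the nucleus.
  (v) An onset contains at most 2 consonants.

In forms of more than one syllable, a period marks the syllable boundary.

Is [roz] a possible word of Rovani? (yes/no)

[roz] — σ1 onset /r/, coda /z/ ok → phonotactically legal

yes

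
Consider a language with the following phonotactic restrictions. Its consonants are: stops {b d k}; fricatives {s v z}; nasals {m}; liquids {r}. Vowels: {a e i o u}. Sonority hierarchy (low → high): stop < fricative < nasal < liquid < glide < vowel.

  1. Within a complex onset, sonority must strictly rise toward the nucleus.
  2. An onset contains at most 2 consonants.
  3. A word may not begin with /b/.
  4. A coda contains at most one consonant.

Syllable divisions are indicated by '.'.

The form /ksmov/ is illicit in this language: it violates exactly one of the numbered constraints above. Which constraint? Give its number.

2

/ksmov/: syllable 1 onset /ksm/ has 3 consonants (> 2).
This is a violation of constraint 2: "An onset contains at most 2 consonants."
The remaining constraints (1, 3, 4) are satisfied.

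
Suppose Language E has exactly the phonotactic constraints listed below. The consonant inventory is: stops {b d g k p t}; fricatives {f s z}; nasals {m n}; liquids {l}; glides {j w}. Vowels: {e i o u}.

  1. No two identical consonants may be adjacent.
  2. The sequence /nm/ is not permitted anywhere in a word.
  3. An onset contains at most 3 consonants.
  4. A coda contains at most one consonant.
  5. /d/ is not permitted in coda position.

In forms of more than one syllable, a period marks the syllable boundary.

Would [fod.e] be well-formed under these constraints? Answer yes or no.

[fod.e] — violates constraint 5: syllable 1 coda contains /d/ → ill-formed

no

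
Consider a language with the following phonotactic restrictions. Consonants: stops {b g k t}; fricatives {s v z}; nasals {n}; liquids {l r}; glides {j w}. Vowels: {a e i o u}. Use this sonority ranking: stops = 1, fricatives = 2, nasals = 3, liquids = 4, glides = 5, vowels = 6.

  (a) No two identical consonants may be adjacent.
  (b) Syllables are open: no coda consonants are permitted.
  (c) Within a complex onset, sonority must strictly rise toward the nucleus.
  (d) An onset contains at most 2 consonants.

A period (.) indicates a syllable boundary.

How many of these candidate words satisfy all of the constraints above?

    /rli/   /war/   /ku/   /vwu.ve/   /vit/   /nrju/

/rli/ — violates constraint (c): syllable 1 onset /rl/: /r/ (liquid, 4) → /l/ (liquid, 4) does not rise → not permitted
/war/ — violates constraint (b): syllable 1 coda /r/ has 1 consonant (> 0) → not permitted
/ku/ — σ1 onset /k/, coda /∅/ ok → permitted
/vwu.ve/ — σ1 onset /vw/ (2→5 rises), coda /∅/ ok; σ2 onset /v/, coda /∅/ ok → permitted
/vit/ — violates constraint (b): syllable 1 coda /t/ has 1 consonant (> 0) → not permitted
/nrju/ — violates constraint (d): syllable 1 onset /nrj/ has 3 consonants (> 2) → not permitted
Permitted: /ku/, /vwu.ve/ → 2.

2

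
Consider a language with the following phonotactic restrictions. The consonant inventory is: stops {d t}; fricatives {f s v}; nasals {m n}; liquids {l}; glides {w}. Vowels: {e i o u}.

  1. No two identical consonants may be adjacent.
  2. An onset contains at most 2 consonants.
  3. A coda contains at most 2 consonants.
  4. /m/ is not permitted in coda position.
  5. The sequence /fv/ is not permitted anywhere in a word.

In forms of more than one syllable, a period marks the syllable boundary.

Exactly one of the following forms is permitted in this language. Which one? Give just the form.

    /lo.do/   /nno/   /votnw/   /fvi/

/lo.do/ — σ1 onset /l/, coda /∅/ ok; σ2 onset /d/, coda /∅/ ok → permitted
/nno/ — violates constraint 1: adjacent identical consonants /nn/ → not permitted
/votnw/ — violates constraint 3: syllable 1 coda /tnw/ has 3 consonants (> 2) → not permitted
/fvi/ — violates constraint 5: contains banned sequence /fv/ → not permitted

/lo.do/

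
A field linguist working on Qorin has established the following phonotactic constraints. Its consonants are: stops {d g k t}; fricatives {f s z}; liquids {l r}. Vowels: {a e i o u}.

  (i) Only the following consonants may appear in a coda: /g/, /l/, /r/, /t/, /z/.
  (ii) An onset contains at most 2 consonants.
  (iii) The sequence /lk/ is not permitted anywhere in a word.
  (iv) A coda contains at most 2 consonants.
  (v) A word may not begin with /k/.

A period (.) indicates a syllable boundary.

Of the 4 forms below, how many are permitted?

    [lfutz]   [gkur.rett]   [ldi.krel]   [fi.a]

[lfutz] — σ1 onset /lf/ (2C), coda /tz/ (2C) ok → permitted
[gkur.rett] — σ1 onset /gk/ (2C), coda /r/ ok; σ2 onset /r/, coda /tt/ (2C) ok → permitted
[ldi.krel] — σ1 onset /ld/ (2C), coda /∅/ ok; σ2 onset /kr/ (2C), coda /l/ ok → permitted
[fi.a] — σ1 onset /f/, coda /∅/ ok; σ2 onset /∅/, coda /∅/ ok → permitted
Permitted: [lfutz], [gkur.rett], [ldi.krel], [fi.a] → 4.

4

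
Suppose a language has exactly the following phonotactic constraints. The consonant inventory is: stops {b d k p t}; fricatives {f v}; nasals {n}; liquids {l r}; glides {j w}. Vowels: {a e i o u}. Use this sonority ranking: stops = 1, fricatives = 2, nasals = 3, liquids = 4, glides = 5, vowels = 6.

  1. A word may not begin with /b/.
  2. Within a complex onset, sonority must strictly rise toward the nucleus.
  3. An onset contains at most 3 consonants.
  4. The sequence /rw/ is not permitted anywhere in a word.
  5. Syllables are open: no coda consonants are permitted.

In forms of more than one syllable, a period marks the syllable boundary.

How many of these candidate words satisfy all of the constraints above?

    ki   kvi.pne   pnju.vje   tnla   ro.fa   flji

ki — σ1 onset /k/, coda /∅/ ok → well-formed
kvi.pne — σ1 onset /kv/ (1→2 rises), coda /∅/ ok; σ2 onset /pn/ (1→3 rises), coda /∅/ ok → well-formed
pnju.vje — σ1 onset /pnj/ (1→3→5 rises), coda /∅/ ok; σ2 onset /vj/ (2→5 rises), coda /∅/ ok → well-formed
tnla — σ1 onset /tnl/ (1→3→4 rises), coda /∅/ ok → well-formed
ro.fa — σ1 onset /r/, coda /∅/ ok; σ2 onset /f/, coda /∅/ ok → well-formed
flji — σ1 onset /flj/ (2→4→5 rises), coda /∅/ ok → well-formed
Well-formed: ki, kvi.pne, pnju.vje, tnla, ro.fa, flji → 6.

6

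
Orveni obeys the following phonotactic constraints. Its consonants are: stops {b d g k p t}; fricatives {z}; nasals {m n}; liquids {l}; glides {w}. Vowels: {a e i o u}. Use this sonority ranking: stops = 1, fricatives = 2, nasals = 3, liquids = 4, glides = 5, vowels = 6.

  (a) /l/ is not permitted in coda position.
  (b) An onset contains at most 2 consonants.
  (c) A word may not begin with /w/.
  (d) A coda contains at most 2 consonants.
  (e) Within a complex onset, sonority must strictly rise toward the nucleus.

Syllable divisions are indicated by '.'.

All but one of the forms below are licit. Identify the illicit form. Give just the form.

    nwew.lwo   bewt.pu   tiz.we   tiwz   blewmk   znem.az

nwew.lwo — σ1 onset /nw/ (3→5 rises), coda /w/ ok; σ2 onset /lw/ (4→5 rises), coda /∅/ ok → licit
bewt.pu — σ1 onset /b/, coda /wt/ (2C) ok; σ2 onset /p/, coda /∅/ ok → licit
tiz.we — σ1 onset /t/, coda /z/ ok; σ2 onset /w/, coda /∅/ ok → licit
tiwz — σ1 onset /t/, coda /wz/ (2C) ok → licit
blewmk — violates constraint (d): syllable 1 coda /wmk/ has 3 consonants (> 2) → illicit
znem.az — σ1 onset /zn/ (2→3 rises), coda /m/ ok; σ2 onset /∅/, coda /z/ ok → licit

blewmk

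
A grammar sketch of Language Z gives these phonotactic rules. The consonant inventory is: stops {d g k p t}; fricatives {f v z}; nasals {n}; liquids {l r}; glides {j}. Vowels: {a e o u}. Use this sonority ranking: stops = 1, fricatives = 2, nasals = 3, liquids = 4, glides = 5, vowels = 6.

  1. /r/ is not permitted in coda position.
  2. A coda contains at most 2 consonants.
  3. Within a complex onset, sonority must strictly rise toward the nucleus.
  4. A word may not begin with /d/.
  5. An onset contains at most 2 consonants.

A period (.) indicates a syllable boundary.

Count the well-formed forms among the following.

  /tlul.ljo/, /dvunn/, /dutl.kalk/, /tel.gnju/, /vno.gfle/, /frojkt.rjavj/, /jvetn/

1

/tlul.ljo/ — σ1 onset /tl/ (1→4 rises), coda /l/ ok; σ2 onset /lj/ (4→5 rises), coda /∅/ ok → well-formed
/dvunn/ — violates constraint 4: word begins with /d/ → ill-formed
/dutl.kalk/ — violates constraint 4: word begins with /d/ → ill-formed
/tel.gnju/ — violates constraint 5: syllable 2 onset /gnj/ has 3 consonants (> 2) → ill-formed
/vno.gfle/ — violates constraint 5: syllable 2 onset /gfl/ has 3 consonants (> 2) → ill-formed
/frojkt.rjavj/ — violates constraint 2: syllable 1 coda /jkt/ has 3 consonants (> 2) → ill-formed
/jvetn/ — violates constraint 3: syllable 1 onset /jv/: /j/ (glide, 5) → /v/ (fricative, 2) does not rise → ill-formed
Well-formed: /tlul.ljo/ → 1.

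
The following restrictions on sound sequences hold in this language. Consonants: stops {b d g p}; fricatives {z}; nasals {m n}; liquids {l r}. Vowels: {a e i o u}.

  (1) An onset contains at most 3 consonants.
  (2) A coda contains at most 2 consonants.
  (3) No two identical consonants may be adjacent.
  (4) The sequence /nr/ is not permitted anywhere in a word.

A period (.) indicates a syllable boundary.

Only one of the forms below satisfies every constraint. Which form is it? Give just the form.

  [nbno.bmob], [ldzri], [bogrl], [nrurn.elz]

[nbno.bmob]

[nbno.bmob] — σ1 onset /nbn/ (3C), coda /∅/ ok; σ2 onset /bm/ (2C), coda /b/ ok → well-formed
[ldzri] — violates constraint 1: syllable 1 onset /ldzr/ has 4 consonants (> 3) → ill-formed
[bogrl] — violates constraint 2: syllable 1 coda /grl/ has 3 consonants (> 2) → ill-formed
[nrurn.elz] — violates constraint 4: contains banned sequence /nr/ → ill-formed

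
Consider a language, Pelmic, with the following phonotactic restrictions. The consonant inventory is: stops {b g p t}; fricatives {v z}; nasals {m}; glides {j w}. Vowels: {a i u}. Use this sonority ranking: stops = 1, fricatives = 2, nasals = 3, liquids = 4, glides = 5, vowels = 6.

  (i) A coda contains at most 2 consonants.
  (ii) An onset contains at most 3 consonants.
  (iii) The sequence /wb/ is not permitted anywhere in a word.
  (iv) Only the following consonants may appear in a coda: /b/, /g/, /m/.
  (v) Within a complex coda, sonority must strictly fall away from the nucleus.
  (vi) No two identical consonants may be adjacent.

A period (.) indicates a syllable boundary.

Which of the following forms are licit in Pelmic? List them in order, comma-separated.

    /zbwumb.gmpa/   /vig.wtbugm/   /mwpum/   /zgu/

/zbwumb.gmpa/ — σ1 onset /zbw/ (3C), coda /mb/ (3→1 falls) ok; σ2 onset /gmp/ (3C), coda /∅/ ok → licit
/vig.wtbugm/ — violates constraint (v): syllable 2 coda /gm/: /g/ (stop, 1) → /m/ (nasal, 3) does not fall → illicit
/mwpum/ — σ1 onset /mwp/ (3C), coda /m/ ok → licit
/zgu/ — σ1 onset /zg/ (2C), coda /∅/ ok → licit

/zbwumb.gmpa/, /mwpum/, /zgu/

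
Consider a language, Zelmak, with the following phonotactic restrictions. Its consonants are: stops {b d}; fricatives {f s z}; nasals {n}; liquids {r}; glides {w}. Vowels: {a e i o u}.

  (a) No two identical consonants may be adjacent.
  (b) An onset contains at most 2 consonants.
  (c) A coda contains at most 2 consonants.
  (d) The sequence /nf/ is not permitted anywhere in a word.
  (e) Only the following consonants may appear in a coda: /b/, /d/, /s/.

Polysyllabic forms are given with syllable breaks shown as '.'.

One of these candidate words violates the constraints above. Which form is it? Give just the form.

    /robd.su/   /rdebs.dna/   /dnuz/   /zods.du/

/dnuz/

/robd.su/ — σ1 onset /r/, coda /bd/ (2C) ok; σ2 onset /s/, coda /∅/ ok → well-formed
/rdebs.dna/ — σ1 onset /rd/ (2C), coda /bs/ (2C) ok; σ2 onset /dn/ (2C), coda /∅/ ok → well-formed
/dnuz/ — violates constraint (e): syllable 1 coda contains /z/, which is not a licensed coda consonant → ill-formed
/zods.du/ — σ1 onset /z/, coda /ds/ (2C) ok; σ2 onset /d/, coda /∅/ ok → well-formed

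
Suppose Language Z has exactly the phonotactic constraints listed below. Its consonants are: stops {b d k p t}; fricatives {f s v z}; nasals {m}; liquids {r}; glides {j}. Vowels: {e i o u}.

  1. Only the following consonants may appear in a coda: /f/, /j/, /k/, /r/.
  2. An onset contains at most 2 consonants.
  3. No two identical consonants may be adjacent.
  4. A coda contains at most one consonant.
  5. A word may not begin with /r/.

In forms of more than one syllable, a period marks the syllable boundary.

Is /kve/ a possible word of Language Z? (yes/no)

yes

/kve/ — σ1 onset /kv/ (2C), coda /∅/ ok → permitted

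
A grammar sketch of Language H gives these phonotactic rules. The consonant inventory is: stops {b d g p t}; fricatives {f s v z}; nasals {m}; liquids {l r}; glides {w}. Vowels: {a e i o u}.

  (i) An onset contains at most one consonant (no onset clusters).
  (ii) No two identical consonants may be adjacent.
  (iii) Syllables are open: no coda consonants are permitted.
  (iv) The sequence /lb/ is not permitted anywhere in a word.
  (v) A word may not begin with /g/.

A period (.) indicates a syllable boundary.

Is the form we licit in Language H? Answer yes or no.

yes

we — σ1 onset /w/, coda /∅/ ok → licit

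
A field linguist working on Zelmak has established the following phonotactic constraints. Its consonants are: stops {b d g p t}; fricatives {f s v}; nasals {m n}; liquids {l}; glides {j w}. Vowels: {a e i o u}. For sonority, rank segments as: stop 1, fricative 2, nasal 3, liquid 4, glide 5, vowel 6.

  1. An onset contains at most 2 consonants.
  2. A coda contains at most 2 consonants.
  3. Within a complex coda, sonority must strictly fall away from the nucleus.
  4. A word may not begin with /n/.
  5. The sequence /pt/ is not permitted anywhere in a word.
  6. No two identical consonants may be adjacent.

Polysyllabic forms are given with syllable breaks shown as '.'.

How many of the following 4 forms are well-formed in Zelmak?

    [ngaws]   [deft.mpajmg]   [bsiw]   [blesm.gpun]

[ngaws] — violates constraint 4: word begins with /n/ → ill-formed
[deft.mpajmg] — violates constraint 2: syllable 2 coda /jmg/ has 3 consonants (> 2) → ill-formed
[bsiw] — σ1 onset /bs/ (2C), coda /w/ ok → well-formed
[blesm.gpun] — violates constraint 3: syllable 1 coda /sm/: /s/ (fricative, 2) → /m/ (nasal, 3) does not fall → ill-formed
Well-formed: [bsiw] → 1.

1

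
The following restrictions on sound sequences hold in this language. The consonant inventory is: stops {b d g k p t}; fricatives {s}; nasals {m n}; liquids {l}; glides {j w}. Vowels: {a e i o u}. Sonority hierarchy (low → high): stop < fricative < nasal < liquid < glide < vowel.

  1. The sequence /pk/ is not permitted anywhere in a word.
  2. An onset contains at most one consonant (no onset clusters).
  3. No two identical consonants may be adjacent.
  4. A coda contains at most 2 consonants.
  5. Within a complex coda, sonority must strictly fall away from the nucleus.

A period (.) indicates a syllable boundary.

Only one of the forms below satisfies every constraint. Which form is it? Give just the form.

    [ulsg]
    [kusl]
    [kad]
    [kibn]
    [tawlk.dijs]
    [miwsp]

[ulsg] — violates constraint 4: syllable 1 coda /lsg/ has 3 consonants (> 2) → not permitted
[kusl] — violates constraint 5: syllable 1 coda /sl/: /s/ (fricative, 2) → /l/ (liquid, 4) does not fall → not permitted
[kad] — σ1 onset /k/, coda /d/ ok → permitted
[kibn] — violates constraint 5: syllable 1 coda /bn/: /b/ (stop, 1) → /n/ (nasal, 3) does not fall → not permitted
[tawlk.dijs] — violates constraint 4: syllable 1 coda /wlk/ has 3 consonants (> 2) → not permitted
[miwsp] — violates constraint 4: syllable 1 coda /wsp/ has 3 consonants (> 2) → not permitted

[kad]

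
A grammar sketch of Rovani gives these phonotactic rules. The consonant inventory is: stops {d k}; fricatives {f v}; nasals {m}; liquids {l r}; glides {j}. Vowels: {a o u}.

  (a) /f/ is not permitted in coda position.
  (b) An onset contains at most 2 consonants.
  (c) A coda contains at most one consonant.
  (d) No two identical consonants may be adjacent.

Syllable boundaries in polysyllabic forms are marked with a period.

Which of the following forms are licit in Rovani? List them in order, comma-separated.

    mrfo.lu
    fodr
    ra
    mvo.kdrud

mrfo.lu — violates constraint (b): syllable 1 onset /mrf/ has 3 consonants (> 2) → illicit
fodr — violates constraint (c): syllable 1 coda /dr/ has 2 consonants (> 1) → illicit
ra — σ1 onset /r/, coda /∅/ ok → licit
mvo.kdrud — violates constraint (b): syllable 2 onset /kdr/ has 3 consonants (> 2) → illicit

ra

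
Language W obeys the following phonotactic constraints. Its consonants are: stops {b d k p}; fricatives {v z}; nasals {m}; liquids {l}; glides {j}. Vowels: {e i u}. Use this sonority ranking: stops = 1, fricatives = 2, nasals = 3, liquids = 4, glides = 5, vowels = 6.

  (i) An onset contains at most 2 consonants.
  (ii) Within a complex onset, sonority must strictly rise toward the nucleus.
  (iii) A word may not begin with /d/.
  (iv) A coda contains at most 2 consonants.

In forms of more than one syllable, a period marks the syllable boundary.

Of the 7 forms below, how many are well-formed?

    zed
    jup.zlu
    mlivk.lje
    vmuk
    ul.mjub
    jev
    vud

zed — σ1 onset /z/, coda /d/ ok → well-formed
jup.zlu — σ1 onset /j/, coda /p/ ok; σ2 onset /zl/ (2→4 rises), coda /∅/ ok → well-formed
mlivk.lje — σ1 onset /ml/ (3→4 rises), coda /vk/ (2C) ok; σ2 onset /lj/ (4→5 rises), coda /∅/ ok → well-formed
vmuk — σ1 onset /vm/ (2→3 rises), coda /k/ ok → well-formed
ul.mjub — σ1 onset /∅/, coda /l/ ok; σ2 onset /mj/ (3→5 rises), coda /b/ ok → well-formed
jev — σ1 onset /j/, coda /v/ ok → well-formed
vud — σ1 onset /v/, coda /d/ ok → well-formed
Well-formed: zed, jup.zlu, mlivk.lje, vmuk, ul.mjub, jev, vud → 7.

7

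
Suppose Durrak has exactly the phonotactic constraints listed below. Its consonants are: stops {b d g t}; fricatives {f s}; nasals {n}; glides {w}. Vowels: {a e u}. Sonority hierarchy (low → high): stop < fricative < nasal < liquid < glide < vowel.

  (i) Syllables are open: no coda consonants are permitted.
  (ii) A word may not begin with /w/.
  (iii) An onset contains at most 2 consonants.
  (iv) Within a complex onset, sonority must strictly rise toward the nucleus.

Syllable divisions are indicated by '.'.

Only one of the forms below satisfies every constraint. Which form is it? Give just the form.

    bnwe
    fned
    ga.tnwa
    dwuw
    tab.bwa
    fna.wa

bnwe — violates constraint (iii): syllable 1 onset /bnw/ has 3 consonants (> 2) → phonotactically illegal
fned — violates constraint (i): syllable 1 coda /d/ has 1 consonant (> 0) → phonotactically illegal
ga.tnwa — violates constraint (iii): syllable 2 onset /tnw/ has 3 consonants (> 2) → phonotactically illegal
dwuw — violates constraint (i): syllable 1 coda /w/ has 1 consonant (> 0) → phonotactically illegal
tab.bwa — violates constraint (i): syllable 1 coda /b/ has 1 consonant (> 0) → phonotactically illegal
fna.wa — σ1 onset /fn/ (2→3 rises), coda /∅/ ok; σ2 onset /w/, coda /∅/ ok → phonotactically legal

fna.wa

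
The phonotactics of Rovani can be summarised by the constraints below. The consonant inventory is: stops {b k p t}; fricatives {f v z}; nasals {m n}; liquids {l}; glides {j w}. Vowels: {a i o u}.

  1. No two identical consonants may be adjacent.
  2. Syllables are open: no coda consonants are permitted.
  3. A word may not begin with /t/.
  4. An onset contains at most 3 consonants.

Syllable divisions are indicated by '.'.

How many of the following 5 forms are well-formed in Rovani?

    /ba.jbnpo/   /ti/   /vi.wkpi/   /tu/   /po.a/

/ba.jbnpo/ — violates constraint 4: syllable 2 onset /jbnp/ has 4 consonants (> 3) → ill-formed
/ti/ — violates constraint 3: word begins with /t/ → ill-formed
/vi.wkpi/ — σ1 onset /v/, coda /∅/ ok; σ2 onset /wkp/ (3C), coda /∅/ ok → well-formed
/tu/ — violates constraint 3: word begins with /t/ → ill-formed
/po.a/ — σ1 onset /p/, coda /∅/ ok; σ2 onset /∅/, coda /∅/ ok → well-formed
Well-formed: /vi.wkpi/, /po.a/ → 2.

2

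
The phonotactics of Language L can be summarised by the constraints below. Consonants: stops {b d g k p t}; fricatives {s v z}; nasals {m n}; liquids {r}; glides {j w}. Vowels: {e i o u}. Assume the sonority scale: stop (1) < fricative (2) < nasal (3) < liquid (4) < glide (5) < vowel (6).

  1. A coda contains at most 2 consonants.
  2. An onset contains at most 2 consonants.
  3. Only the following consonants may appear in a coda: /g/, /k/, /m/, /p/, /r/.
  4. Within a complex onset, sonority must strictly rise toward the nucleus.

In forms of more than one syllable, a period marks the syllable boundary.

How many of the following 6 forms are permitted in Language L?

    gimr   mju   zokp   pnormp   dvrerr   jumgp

gimr — σ1 onset /g/, coda /mr/ (2C) ok → permitted
mju — σ1 onset /mj/ (3→5 rises), coda /∅/ ok → permitted
zokp — σ1 onset /z/, coda /kp/ (2C) ok → permitted
pnormp — violates constraint 1: syllable 1 coda /rmp/ has 3 consonants (> 2) → not permitted
dvrerr — violates constraint 2: syllable 1 onset /dvr/ has 3 consonants (> 2) → not permitted
jumgp — violates constraint 1: syllable 1 coda /mgp/ has 3 consonants (> 2) → not permitted
Permitted: gimr, mju, zokp → 3.

3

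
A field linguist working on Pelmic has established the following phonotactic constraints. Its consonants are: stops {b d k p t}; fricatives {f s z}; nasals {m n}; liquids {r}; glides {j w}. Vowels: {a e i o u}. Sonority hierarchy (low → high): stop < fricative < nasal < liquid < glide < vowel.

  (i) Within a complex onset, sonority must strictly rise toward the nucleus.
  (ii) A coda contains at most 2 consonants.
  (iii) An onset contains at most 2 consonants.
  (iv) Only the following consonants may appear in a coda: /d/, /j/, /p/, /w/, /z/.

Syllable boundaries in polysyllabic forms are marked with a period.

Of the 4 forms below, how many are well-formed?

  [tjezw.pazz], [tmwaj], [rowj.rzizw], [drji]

[tjezw.pazz] — σ1 onset /tj/ (1→5 rises), coda /zw/ (2C) ok; σ2 onset /p/, coda /zz/ (2C) ok → well-formed
[tmwaj] — violates constraint (iii): syllable 1 onset /tmw/ has 3 consonants (> 2) → ill-formed
[rowj.rzizw] — violates constraint (i): syllable 2 onset /rz/: /r/ (liquid, 4) → /z/ (fricative, 2) does not rise → ill-formed
[drji] — violates constraint (iii): syllable 1 onset /drj/ has 3 consonants (> 2) → ill-formed
Well-formed: [tjezw.pazz] → 1.

1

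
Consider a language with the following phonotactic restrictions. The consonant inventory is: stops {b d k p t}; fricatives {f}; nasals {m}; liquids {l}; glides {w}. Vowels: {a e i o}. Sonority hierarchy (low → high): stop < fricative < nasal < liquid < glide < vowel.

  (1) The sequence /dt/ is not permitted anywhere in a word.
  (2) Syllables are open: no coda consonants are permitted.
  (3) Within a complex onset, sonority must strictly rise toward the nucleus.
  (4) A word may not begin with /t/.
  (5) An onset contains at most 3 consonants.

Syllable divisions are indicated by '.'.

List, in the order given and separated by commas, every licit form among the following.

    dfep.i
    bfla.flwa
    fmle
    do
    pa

dfep.i — violates constraint 2: syllable 1 coda /p/ has 1 consonant (> 0) → illicit
bfla.flwa — σ1 onset /bfl/ (1→2→4 rises), coda /∅/ ok; σ2 onset /flw/ (2→4→5 rises), coda /∅/ ok → licit
fmle — σ1 onset /fml/ (2→3→4 rises), coda /∅/ ok → licit
do — σ1 onset /d/, coda /∅/ ok → licit
pa — σ1 onset /p/, coda /∅/ ok → licit

bfla.flwa, fmle, do, pa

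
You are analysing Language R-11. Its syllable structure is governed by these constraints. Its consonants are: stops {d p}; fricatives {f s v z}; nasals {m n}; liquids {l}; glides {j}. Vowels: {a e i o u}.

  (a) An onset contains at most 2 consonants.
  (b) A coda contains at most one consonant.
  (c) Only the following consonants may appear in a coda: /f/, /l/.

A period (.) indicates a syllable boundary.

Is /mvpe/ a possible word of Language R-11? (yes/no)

/mvpe/ — violates constraint (a): syllable 1 onset /mvp/ has 3 consonants (> 2) → not permitted

no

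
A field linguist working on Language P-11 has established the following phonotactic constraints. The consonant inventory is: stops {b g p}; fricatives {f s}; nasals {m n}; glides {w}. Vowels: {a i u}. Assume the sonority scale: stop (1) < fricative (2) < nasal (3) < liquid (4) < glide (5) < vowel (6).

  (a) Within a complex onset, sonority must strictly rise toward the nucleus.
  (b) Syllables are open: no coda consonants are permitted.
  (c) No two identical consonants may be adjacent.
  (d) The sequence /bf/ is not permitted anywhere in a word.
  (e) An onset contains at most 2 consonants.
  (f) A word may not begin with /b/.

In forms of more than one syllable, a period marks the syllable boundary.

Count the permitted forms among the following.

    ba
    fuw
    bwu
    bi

ba — violates constraint (f): word begins with /b/ → not permitted
fuw — violates constraint (b): syllable 1 coda /w/ has 1 consonant (> 0) → not permitted
bwu — violates constraint (f): word begins with /b/ → not permitted
bi — violates constraint (f): word begins with /b/ → not permitted
No form is permitted → 0.

0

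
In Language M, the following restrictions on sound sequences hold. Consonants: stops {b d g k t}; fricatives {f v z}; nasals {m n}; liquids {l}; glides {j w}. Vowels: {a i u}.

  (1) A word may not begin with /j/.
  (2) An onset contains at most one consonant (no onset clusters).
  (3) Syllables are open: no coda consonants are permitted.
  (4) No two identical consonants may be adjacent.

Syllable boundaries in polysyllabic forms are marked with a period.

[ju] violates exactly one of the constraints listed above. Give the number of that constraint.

1

[ju]: word begins with /j/.
This is a violation of constraint 1: "A word may not begin with /j/."
The remaining constraints (2, 3, 4) are satisfied.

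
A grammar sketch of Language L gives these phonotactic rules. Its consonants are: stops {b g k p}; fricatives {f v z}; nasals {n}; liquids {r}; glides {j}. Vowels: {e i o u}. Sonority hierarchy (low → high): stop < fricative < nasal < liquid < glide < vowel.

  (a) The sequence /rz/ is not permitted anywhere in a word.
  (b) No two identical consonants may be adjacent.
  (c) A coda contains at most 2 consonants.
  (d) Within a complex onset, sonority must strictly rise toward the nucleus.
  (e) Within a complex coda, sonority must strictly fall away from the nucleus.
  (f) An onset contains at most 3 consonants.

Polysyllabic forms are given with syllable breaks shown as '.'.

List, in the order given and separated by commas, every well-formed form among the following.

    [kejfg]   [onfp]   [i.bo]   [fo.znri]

[kejfg] — violates constraint (c): syllable 1 coda /jfg/ has 3 consonants (> 2) → ill-formed
[onfp] — violates constraint (c): syllable 1 coda /nfp/ has 3 consonants (> 2) → ill-formed
[i.bo] — σ1 onset /∅/, coda /∅/ ok; σ2 onset /b/, coda /∅/ ok → well-formed
[fo.znri] — σ1 onset /f/, coda /∅/ ok; σ2 onset /znr/ (2→3→4 rises), coda /∅/ ok → well-formed

[i.bo], [fo.znri]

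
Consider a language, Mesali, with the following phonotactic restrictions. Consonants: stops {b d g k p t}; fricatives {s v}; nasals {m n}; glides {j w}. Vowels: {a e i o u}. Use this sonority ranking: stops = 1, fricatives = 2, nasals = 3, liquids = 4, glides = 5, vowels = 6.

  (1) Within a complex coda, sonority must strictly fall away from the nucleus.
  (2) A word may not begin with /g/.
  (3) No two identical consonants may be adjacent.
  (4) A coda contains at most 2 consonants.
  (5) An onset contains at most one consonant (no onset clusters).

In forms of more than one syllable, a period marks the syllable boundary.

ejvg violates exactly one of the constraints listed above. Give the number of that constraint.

4

ejvg: syllable 1 coda /jvg/ has 3 consonants (> 2).
This is a violation of constraint 4: "A coda contains at most 2 consonants."
The remaining constraints (1, 2, 3, 5) are satisfied.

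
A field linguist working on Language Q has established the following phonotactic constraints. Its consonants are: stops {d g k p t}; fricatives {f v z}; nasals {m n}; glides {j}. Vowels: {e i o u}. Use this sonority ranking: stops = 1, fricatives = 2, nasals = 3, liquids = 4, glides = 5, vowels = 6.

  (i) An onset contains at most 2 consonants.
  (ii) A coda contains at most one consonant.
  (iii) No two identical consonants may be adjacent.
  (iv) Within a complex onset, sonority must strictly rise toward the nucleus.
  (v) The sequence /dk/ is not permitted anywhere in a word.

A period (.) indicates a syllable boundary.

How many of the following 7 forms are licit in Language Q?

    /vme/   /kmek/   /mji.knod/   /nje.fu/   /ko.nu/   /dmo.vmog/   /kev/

/vme/ — σ1 onset /vm/ (2→3 rises), coda /∅/ ok → licit
/kmek/ — σ1 onset /km/ (1→3 rises), coda /k/ ok → licit
/mji.knod/ — σ1 onset /mj/ (3→5 rises), coda /∅/ ok; σ2 onset /kn/ (1→3 rises), coda /d/ ok → licit
/nje.fu/ — σ1 onset /nj/ (3→5 rises), coda /∅/ ok; σ2 onset /f/, coda /∅/ ok → licit
/ko.nu/ — σ1 onset /k/, coda /∅/ ok; σ2 onset /n/, coda /∅/ ok → licit
/dmo.vmog/ — σ1 onset /dm/ (1→3 rises), coda /∅/ ok; σ2 onset /vm/ (2→3 rises), coda /g/ ok → licit
/kev/ — σ1 onset /k/, coda /v/ ok → licit
Licit: /vme/, /kmek/, /mji.knod/, /nje.fu/, /ko.nu/, /dmo.vmog/, /kev/ → 7.

7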